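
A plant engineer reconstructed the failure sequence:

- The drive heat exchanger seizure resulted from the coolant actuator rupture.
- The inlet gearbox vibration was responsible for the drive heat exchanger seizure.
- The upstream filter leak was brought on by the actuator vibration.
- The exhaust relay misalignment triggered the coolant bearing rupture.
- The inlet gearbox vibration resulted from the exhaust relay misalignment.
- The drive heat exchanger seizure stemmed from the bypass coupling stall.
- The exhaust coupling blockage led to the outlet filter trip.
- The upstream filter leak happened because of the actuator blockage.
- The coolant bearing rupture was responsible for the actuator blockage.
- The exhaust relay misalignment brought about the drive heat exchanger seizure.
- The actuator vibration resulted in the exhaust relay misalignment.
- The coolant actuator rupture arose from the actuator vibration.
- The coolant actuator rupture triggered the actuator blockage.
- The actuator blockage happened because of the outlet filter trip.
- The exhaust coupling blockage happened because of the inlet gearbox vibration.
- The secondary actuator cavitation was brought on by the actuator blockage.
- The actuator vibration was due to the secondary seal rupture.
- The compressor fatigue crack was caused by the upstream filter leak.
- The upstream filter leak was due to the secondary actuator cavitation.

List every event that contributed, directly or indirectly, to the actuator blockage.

Immediate causes of the actuator blockage: the coolant bearing rupture, the coolant actuator rupture, the outlet filter trip.
Further upstream: the secondary seal rupture, the actuator vibration, the exhaust relay misalignment, the inlet gearbox vibration, the exhaust coupling blockage.

the actuator vibration, the coolant actuator rupture, the coolant bearing rupture, the exhaust coupling blockage, the exhaust relay misalignment, the inlet gearbox vibration, the outlet filter trip, the secondary seal rupture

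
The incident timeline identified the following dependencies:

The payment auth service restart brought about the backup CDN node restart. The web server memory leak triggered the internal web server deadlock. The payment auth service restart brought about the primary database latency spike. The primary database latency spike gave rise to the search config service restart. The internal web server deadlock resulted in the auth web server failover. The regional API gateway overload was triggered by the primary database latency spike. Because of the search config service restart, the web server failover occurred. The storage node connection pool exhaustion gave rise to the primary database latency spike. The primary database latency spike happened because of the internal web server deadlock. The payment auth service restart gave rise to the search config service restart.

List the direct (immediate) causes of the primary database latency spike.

Upstream contributors include the web server memory leak, but only the internal web server deadlock, the payment auth service restart, the storage node connection pool exhaustion feed directly into the primary database latency spike.

the internal web server deadlock, the payment auth service restart, the storage node connection pool exhaustion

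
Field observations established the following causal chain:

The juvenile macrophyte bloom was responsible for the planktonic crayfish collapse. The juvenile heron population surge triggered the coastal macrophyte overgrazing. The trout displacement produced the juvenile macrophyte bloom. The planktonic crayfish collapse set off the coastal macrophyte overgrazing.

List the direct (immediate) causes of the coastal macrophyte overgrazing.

Upstream contributors include the trout displacement, the juvenile macrophyte bloom, but only the juvenile heron population surge, the planktonic crayfish collapse feed directly into the coastal macrophyte overgrazing.

the juvenile heron population surge, the planktonic crayfish collapse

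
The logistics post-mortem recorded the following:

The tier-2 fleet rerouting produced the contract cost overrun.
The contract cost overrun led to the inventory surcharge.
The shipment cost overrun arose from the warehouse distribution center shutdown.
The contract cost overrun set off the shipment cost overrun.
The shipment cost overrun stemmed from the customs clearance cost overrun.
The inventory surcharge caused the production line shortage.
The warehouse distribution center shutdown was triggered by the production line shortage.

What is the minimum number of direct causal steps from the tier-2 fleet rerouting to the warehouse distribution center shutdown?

Shortest chain: the tier-2 fleet rerouting → the contract cost overrun → the inventory surcharge → the production line shortage → the warehouse distribution center shutdown.

4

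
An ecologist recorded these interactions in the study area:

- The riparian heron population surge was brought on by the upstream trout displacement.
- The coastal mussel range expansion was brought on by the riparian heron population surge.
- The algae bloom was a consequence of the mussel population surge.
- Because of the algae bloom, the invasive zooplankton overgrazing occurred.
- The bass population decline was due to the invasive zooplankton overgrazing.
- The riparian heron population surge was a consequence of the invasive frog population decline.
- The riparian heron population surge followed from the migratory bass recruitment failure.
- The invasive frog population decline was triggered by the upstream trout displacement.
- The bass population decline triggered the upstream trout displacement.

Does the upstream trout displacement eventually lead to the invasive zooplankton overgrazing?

The upstream trout displacement leads to the invasive frog population decline, the riparian heron population surge, the coastal mussel range expansion; the invasive zooplankton overgrazing is not among them.

No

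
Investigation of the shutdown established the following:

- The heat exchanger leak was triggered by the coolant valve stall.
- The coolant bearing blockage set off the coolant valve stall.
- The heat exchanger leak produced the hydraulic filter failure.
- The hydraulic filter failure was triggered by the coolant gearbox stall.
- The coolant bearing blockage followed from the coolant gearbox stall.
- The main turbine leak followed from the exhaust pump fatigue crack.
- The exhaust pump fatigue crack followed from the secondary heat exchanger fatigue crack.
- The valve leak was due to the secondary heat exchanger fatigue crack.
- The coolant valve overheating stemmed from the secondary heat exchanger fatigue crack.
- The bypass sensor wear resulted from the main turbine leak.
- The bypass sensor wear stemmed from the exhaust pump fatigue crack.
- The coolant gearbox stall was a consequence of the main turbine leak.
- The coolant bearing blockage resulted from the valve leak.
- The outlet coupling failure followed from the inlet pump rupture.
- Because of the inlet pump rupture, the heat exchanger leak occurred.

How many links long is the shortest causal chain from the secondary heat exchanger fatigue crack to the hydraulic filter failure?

Shortest chain: the secondary heat exchanger fatigue crack → the exhaust pump fatigue crack → the main turbine leak → the coolant gearbox stall → the hydraulic filter failure.

4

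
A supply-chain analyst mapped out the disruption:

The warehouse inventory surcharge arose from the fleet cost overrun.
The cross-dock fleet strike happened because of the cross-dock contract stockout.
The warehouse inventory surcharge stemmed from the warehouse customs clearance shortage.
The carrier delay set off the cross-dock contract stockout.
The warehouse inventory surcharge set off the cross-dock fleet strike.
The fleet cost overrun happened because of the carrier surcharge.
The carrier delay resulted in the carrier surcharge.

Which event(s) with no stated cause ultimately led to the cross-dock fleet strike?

Tracing upstream from the cross-dock fleet strike: the cross-dock fleet strike ← the cross-dock contract stockout ← the carrier delay.
A separate upstream branch: the cross-dock fleet strike ← the warehouse inventory surcharge ← the warehouse customs clearance shortage.
Each of those chain origins has no stated cause.

the carrier delay, the warehouse customs clearance shortage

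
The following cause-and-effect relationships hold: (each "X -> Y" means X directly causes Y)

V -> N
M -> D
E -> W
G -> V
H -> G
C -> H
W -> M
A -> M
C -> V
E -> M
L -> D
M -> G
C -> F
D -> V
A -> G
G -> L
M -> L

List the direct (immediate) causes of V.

Upstream contributors include H, E, W, A, M, L, but only C, D, G feed directly into V.

C, D, G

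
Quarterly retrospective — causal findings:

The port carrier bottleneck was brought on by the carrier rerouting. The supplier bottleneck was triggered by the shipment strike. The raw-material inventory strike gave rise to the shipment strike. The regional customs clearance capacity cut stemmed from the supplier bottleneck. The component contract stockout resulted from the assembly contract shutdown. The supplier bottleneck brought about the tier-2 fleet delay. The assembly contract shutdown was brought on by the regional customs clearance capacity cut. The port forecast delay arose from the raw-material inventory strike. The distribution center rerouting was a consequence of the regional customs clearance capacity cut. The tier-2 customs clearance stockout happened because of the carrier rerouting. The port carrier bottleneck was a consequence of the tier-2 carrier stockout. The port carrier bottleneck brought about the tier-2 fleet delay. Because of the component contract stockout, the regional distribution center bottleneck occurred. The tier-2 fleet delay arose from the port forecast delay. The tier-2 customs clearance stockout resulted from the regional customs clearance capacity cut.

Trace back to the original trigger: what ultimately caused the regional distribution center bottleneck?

the raw-material inventory strike

Tracing upstream from the regional distribution center bottleneck: the regional distribution center bottleneck ← the component contract stockout ← the assembly contract shutdown ← the regional customs clearance capacity cut ← the supplier bottleneck ← the shipment strike ← the raw-material inventory strike.
The raw-material inventory strike has no stated cause, so it is the root.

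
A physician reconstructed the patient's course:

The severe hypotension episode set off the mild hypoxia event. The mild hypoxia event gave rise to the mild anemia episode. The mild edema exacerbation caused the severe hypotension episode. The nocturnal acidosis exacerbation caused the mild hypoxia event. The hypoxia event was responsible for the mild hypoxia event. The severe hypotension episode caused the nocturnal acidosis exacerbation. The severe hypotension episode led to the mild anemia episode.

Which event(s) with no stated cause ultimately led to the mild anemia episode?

Tracing upstream from the mild anemia episode: the mild anemia episode ← the severe hypotension episode ← the mild edema exacerbation.
A separate upstream branch: the mild anemia episode ← the mild hypoxia event ← the hypoxia event.
Each of those chain origins has no stated cause.

the hypoxia event, the mild edema exacerbation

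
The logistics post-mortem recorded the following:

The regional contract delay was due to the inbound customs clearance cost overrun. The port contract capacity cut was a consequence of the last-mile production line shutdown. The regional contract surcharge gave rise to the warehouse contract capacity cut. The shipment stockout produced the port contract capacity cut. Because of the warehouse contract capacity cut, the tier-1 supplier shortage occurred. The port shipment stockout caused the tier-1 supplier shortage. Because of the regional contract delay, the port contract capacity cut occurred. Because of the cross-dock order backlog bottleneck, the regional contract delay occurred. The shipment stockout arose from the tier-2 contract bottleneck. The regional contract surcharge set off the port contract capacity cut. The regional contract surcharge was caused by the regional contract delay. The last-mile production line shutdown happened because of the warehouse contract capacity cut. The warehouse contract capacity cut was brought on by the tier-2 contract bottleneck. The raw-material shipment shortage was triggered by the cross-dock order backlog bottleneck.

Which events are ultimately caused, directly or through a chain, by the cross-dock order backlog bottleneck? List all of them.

Direct effects: the raw-material shipment shortage, the regional contract delay.
2 steps out: the regional contract surcharge, the port contract capacity cut.
3 steps out: the warehouse contract capacity cut.
4 steps out: the tier-1 supplier shortage, the last-mile production line shutdown.
Not reachable from it: the tier-2 contract bottleneck, the inbound customs clearance cost overrun, the port shipment stockout, the shipment stockout.

the last-mile production line shutdown, the port contract capacity cut, the raw-material shipment shortage, the regional contract delay, the regional contract surcharge, the tier-1 supplier shortage, the warehouse contract capacity cut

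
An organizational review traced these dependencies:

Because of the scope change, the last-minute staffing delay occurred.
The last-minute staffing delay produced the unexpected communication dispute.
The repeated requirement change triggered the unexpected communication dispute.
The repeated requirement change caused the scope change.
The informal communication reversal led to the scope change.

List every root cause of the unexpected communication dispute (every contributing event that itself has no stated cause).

the informal communication reversal, the repeated requirement change

Tracing upstream from the unexpected communication dispute: the unexpected communication dispute ← the repeated requirement change.
A separate upstream branch: the unexpected communication dispute ← the last-minute staffing delay ← the scope change ← the informal communication reversal.
Each of those chain origins has no stated cause.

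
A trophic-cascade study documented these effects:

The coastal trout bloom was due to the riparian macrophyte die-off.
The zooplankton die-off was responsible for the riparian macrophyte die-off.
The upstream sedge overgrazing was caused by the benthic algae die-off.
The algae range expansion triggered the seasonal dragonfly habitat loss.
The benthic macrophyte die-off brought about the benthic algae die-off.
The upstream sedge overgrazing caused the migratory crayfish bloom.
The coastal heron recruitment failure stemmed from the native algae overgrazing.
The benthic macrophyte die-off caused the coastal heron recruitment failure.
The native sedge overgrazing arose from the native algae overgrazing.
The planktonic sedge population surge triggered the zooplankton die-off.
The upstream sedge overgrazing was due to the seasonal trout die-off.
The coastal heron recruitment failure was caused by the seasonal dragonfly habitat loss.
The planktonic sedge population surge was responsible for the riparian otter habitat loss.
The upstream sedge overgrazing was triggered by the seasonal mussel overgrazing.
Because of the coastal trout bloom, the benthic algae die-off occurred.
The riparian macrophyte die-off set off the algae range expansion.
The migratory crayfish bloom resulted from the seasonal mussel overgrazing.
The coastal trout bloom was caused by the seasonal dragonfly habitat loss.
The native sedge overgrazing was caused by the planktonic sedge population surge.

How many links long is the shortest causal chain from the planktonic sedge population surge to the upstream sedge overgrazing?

Shortest chain: the planktonic sedge population surge → the zooplankton die-off → the riparian macrophyte die-off → the coastal trout bloom → the benthic algae die-off → the upstream sedge overgrazing.

5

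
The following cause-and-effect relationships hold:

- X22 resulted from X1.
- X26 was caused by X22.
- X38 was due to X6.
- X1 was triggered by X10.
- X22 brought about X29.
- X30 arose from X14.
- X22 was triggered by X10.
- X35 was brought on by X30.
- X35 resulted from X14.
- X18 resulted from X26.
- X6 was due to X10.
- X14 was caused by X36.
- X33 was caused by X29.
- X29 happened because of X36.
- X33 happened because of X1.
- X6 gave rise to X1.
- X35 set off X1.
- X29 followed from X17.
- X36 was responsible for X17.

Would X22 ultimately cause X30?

No

X22 leads to X26, X29, X18, X33; X30 is not among them.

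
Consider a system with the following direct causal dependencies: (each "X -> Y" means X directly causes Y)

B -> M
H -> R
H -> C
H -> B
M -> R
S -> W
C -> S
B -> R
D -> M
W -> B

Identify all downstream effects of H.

B, C, M, R, S, W

Direct effects: C, B, R.
2 steps out: S, M.
3 steps out: W.
Not reachable from it: D.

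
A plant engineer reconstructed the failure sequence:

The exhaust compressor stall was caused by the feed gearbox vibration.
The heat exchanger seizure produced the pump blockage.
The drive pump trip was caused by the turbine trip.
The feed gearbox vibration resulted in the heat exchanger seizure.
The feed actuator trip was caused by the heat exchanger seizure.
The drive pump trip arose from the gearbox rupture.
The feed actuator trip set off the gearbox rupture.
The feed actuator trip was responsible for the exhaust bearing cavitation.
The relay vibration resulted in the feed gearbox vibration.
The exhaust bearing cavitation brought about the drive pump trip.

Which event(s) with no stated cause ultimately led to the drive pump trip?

Tracing upstream from the drive pump trip: the drive pump trip ← the exhaust bearing cavitation ← the feed actuator trip ← the heat exchanger seizure ← the feed gearbox vibration ← the relay vibration.
A separate upstream branch: the drive pump trip ← the turbine trip.
Each of those chain origins has no stated cause.

the relay vibration, the turbine trip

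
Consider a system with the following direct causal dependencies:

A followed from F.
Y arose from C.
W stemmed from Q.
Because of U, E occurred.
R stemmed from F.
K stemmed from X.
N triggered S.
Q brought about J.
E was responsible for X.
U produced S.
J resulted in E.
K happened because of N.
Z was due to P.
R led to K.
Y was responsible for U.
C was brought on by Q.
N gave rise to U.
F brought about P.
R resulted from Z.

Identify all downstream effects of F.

A, K, P, R, Z

Direct effects: A, P, R.
2 steps out: Z, K.
Not reachable from it: Q, W, C, N, J, Y, U, E, S, X.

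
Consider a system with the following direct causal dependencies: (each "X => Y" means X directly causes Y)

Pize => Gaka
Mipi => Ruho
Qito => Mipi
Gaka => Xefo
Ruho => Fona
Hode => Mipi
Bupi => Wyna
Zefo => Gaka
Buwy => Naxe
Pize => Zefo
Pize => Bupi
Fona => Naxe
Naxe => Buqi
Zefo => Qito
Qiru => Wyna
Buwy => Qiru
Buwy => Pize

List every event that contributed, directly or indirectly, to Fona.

Immediate cause of Fona: Ruho.
Further upstream: Buwy, Hode, Pize, Zefo, Qito, Mipi.

Buwy, Hode, Mipi, Pize, Qito, Ruho, Zefo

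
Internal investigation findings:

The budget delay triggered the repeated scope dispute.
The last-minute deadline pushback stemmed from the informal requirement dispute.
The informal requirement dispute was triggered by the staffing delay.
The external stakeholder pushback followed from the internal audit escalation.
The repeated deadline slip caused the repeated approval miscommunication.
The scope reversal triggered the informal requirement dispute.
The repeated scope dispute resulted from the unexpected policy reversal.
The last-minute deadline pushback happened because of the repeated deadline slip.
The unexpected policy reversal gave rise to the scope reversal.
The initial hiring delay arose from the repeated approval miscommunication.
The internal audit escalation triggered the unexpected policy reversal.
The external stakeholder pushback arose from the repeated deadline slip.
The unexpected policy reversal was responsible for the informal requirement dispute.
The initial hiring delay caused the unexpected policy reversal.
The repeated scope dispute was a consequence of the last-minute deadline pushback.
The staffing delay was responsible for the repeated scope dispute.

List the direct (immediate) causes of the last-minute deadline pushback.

Upstream contributors include the repeated approval miscommunication, the initial hiring delay, the internal audit escalation, the unexpected policy reversal, the staffing delay, the scope reversal, but only the informal requirement dispute, the repeated deadline slip feed directly into the last-minute deadline pushback.

the informal requirement dispute, the repeated deadline slip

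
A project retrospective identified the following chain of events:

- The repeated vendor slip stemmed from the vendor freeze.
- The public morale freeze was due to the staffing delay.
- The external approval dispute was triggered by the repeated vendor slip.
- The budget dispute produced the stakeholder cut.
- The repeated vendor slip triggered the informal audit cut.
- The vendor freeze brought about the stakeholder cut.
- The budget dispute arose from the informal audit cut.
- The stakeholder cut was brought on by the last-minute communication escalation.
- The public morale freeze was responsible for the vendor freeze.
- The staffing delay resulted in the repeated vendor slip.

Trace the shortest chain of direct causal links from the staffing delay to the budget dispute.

the staffing delay → the repeated vendor slip → the informal audit cut → the budget dispute

the staffing delay → the repeated vendor slip
the repeated vendor slip → the informal audit cut
the informal audit cut → the budget dispute
Length: 3 steps.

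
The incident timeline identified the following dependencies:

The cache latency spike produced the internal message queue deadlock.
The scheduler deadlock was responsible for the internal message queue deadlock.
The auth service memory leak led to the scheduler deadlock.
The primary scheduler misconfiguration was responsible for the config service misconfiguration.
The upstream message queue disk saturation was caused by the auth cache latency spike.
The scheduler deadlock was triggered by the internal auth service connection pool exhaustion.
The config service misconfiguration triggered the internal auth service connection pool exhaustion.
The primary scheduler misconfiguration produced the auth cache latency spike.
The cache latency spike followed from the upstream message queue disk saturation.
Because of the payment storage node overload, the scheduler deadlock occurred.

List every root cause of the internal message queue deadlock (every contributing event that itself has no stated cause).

the auth service memory leak, the payment storage node overload, the primary scheduler misconfiguration

Tracing upstream from the internal message queue deadlock: the internal message queue deadlock ← the scheduler deadlock ← the internal auth service connection pool exhaustion ← the config service misconfiguration ← the primary scheduler misconfiguration.
A separate upstream branch: the internal message queue deadlock ← the scheduler deadlock ← the payment storage node overload.
A separate upstream branch: the internal message queue deadlock ← the scheduler deadlock ← the auth service memory leak.
Each of those chain origins has no stated cause.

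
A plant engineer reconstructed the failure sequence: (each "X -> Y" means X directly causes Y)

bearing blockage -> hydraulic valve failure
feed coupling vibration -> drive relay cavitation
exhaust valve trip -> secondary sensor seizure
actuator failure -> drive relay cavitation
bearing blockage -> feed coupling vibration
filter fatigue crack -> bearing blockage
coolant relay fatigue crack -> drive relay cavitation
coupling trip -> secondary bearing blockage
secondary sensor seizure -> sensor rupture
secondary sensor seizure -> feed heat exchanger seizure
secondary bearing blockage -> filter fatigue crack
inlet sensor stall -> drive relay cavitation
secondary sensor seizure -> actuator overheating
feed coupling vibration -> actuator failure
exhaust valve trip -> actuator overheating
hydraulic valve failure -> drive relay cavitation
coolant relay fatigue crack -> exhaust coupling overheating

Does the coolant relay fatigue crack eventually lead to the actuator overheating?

The coolant relay fatigue crack leads to the exhaust coupling overheating, the drive relay cavitation; the actuator overheating is not among them.

No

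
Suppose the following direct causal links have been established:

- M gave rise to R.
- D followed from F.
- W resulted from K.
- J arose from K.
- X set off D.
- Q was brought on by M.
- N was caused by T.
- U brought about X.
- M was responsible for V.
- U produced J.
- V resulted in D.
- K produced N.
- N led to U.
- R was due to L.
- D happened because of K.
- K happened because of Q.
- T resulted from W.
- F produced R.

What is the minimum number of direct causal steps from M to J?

3

Shortest chain: M → Q → K → J.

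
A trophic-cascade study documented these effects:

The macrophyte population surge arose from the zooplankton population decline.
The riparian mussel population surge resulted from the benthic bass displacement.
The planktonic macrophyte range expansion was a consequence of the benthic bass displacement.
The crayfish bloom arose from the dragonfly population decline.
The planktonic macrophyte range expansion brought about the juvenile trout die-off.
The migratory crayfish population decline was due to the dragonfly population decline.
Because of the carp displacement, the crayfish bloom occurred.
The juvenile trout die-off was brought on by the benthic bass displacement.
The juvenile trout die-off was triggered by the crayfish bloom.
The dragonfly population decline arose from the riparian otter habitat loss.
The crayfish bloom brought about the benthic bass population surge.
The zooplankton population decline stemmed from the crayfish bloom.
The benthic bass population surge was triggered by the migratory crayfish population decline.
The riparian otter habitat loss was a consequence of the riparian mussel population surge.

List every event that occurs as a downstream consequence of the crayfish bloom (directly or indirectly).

Direct effects: the zooplankton population decline, the juvenile trout die-off, the benthic bass population surge.
2 steps out: the macrophyte population surge.
Not reachable from it: the benthic bass displacement, the riparian mussel population surge, the riparian otter habitat loss, the planktonic macrophyte range expansion, the dragonfly population decline, the migratory crayfish population decline, the carp displacement.

the benthic bass population surge, the juvenile trout die-off, the macrophyte population surge, the zooplankton population decline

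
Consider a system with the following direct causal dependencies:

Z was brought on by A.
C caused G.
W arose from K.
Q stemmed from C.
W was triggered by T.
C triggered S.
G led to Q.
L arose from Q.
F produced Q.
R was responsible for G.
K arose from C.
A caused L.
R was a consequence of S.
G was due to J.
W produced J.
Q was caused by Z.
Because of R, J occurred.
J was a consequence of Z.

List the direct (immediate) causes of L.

A, Q

Upstream contributors include T, C, K, W, S, F, R, Z, J, G, but only A, Q feed directly into L.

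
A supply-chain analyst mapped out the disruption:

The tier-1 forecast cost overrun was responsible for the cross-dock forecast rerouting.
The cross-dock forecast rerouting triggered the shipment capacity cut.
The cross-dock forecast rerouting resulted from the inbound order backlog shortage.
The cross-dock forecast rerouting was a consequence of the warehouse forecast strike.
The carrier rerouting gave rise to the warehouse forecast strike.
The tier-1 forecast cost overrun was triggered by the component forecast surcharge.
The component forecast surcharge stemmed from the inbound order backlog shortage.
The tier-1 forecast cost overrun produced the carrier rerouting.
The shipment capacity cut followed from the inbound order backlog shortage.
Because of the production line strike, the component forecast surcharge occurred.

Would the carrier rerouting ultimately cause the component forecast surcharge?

No

The carrier rerouting leads to the warehouse forecast strike, the cross-dock forecast rerouting, the shipment capacity cut; the component forecast surcharge is not among them.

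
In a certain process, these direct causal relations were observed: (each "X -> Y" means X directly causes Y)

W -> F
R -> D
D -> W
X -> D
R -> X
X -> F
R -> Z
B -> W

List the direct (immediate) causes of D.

R, X

R, X → D with nothing further upstream stated.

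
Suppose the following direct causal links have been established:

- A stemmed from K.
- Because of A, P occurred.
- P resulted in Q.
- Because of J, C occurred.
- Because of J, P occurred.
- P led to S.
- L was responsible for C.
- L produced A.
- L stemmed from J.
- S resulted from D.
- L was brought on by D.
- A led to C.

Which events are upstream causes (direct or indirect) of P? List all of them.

Immediate causes of P: J, A.
Further upstream: D, K, L.

A, D, J, K, L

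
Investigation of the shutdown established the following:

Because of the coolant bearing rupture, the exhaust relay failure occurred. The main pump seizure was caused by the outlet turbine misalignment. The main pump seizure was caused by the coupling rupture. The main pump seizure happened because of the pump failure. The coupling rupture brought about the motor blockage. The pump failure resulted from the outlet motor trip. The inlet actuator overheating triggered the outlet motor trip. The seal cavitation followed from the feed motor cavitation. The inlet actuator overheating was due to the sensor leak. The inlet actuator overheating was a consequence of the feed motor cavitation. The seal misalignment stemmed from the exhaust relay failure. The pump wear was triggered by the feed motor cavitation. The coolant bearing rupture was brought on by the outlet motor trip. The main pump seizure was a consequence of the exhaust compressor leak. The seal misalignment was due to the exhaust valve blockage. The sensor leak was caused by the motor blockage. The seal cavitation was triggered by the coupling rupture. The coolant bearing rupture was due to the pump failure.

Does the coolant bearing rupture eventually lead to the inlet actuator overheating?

The coolant bearing rupture leads to the exhaust relay failure, the seal misalignment; the inlet actuator overheating is not among them.

No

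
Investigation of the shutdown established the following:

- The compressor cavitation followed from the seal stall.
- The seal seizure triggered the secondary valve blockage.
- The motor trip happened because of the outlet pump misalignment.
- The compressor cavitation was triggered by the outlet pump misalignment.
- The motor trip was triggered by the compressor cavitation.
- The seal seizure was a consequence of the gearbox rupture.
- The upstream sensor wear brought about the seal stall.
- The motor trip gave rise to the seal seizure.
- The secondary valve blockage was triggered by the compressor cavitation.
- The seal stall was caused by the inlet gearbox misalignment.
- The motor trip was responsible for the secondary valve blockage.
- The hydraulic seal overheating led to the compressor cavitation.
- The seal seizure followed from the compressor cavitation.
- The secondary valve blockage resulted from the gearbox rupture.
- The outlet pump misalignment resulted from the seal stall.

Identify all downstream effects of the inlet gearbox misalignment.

the compressor cavitation, the motor trip, the outlet pump misalignment, the seal seizure, the seal stall, the secondary valve blockage

Direct effects: the seal stall.
2 steps out: the outlet pump misalignment, the compressor cavitation.
3 steps out: the motor trip, the seal seizure, the secondary valve blockage.
Not reachable from it: the upstream sensor wear, the gearbox rupture, the hydraulic seal overheating.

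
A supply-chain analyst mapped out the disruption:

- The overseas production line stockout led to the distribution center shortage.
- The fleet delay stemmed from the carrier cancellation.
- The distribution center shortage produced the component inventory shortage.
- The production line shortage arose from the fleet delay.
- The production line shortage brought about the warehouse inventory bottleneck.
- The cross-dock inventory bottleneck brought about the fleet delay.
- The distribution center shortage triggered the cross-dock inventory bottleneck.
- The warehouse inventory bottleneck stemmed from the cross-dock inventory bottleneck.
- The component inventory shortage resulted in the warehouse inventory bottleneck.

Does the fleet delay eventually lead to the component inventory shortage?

No

The fleet delay leads to the production line shortage, the warehouse inventory bottleneck; the component inventory shortage is not among them.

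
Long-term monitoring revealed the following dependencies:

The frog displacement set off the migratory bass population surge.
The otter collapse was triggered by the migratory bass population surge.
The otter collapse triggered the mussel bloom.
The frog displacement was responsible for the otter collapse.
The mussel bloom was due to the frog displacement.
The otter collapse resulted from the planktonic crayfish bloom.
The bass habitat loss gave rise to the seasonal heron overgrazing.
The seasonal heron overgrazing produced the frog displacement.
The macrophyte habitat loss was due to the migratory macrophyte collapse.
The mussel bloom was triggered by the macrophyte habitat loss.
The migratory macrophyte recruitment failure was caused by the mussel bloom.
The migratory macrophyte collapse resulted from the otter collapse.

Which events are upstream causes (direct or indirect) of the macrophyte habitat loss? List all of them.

Immediate cause of the macrophyte habitat loss: the migratory macrophyte collapse.
Further upstream: the planktonic crayfish bloom, the bass habitat loss, the seasonal heron overgrazing, the frog displacement, the migratory bass population surge, the otter collapse.

the bass habitat loss, the frog displacement, the migratory bass population surge, the migratory macrophyte collapse, the otter collapse, the planktonic crayfish bloom, the seasonal heron overgrazing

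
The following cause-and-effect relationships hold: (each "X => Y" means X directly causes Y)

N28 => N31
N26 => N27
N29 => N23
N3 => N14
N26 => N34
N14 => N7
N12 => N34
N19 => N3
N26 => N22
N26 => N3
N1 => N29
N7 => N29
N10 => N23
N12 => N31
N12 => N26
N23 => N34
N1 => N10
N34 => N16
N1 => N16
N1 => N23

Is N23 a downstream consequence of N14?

There is a causal chain: N14 → N7 → N29 → N23.

Yes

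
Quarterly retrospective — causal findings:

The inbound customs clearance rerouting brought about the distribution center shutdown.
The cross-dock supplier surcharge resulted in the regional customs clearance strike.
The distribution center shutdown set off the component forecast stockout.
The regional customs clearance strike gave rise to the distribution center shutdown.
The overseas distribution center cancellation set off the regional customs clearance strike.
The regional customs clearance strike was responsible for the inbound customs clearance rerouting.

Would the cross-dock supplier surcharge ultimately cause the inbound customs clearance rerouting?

Yes

There is a causal chain: the cross-dock supplier surcharge → the regional customs clearance strike → the inbound customs clearance rerouting.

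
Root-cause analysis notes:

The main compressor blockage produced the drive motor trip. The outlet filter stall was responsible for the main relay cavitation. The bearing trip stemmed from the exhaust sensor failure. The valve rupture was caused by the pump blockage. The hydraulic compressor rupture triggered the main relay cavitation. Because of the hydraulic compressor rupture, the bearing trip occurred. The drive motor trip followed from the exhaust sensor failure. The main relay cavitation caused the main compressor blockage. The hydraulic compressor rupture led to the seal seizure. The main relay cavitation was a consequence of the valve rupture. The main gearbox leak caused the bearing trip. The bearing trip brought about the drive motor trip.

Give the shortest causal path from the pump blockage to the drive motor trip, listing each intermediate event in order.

the pump blockage → the valve rupture
the valve rupture → the main relay cavitation
the main relay cavitation → the main compressor blockage
the main compressor blockage → the drive motor trip
Length: 4 steps.

the pump blockage → the valve rupture → the main relay cavitation → the main compressor blockage → the drive motor trip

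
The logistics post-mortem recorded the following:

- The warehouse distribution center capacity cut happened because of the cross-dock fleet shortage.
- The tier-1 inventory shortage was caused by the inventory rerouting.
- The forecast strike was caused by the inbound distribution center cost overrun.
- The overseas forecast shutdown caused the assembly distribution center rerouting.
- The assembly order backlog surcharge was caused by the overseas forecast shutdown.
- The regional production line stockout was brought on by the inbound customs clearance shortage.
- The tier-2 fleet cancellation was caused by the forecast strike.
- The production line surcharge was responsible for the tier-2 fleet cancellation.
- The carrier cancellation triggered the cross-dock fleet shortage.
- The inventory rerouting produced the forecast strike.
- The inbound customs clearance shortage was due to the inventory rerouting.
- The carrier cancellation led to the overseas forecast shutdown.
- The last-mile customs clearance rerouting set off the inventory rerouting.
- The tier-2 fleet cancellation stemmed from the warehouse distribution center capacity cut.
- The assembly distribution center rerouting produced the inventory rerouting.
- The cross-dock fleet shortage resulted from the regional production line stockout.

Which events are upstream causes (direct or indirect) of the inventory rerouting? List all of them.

Immediate causes of the inventory rerouting: the last-mile customs clearance rerouting, the assembly distribution center rerouting.
Further upstream: the carrier cancellation, the overseas forecast shutdown.

the assembly distribution center rerouting, the carrier cancellation, the last-mile customs clearance rerouting, the overseas forecast shutdown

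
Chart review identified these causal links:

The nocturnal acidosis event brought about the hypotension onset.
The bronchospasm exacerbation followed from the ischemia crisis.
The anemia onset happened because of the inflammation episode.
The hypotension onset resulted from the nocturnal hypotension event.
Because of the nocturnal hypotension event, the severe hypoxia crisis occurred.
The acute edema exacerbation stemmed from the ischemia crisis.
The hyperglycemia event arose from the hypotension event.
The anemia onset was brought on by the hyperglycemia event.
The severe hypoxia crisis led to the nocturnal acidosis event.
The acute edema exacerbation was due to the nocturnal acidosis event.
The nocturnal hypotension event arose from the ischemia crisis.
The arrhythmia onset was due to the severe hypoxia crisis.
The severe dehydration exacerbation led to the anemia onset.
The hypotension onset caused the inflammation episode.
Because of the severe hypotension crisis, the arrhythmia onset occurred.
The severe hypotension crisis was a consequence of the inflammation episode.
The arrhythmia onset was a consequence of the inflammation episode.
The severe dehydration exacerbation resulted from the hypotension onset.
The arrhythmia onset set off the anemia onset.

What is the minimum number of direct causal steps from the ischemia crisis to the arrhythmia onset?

Shortest chain: the ischemia crisis → the nocturnal hypotension event → the severe hypoxia crisis → the arrhythmia onset.

3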